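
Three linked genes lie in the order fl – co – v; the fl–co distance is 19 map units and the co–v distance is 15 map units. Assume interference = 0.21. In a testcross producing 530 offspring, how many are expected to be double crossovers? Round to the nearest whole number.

12

Map distances give recombination frequencies of 0.190 and 0.150 for the two intervals.
With interference 0.21 (so coincidence = 0.79), expected double-crossover frequency = 0.190 × 0.150 × 0.79 = 0.02252.
Expected number = 0.02252 × 530 = 11.93 ≈ 12.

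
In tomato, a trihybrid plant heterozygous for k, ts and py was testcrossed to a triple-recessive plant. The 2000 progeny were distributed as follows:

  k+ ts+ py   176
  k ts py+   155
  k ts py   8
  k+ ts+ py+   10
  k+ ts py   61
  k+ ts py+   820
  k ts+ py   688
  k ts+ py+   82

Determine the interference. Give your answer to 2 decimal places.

0.36

The two most frequent reciprocal classes, k ts+ py and k+ ts py+, are the parental types, so the F1 was k ts+ py / k+ ts py+.
The two rarest classes, k ts py and k+ ts+ py+, are the double crossovers. Comparing them with the parentals, only the ts allele has switched, so ts is the middle locus and the order is py – ts – k.
py–ts: (143 + 18)/2000 = 0.0805; ts–k: (331 + 18)/2000 = 0.1745.
Expected DCO frequency = 0.0805 × 0.1745 ≈ 0.01405; observed = 18/2000 ≈ 0.00900.
Coefficient of coincidence = 0.00900/0.01405 ≈ 0.64; interference = 1 − 0.64 = 0.36.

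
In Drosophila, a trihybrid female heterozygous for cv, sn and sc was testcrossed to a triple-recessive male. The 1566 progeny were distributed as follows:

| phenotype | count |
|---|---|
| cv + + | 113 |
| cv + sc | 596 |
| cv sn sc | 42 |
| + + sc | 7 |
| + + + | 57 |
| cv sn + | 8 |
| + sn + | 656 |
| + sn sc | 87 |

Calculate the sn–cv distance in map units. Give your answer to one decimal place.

7.3 map units

The two most frequent reciprocal classes, + sn + and cv + sc, are the parental types, so the F1 was + sn + / cv + sc.
The two rarest classes, cv sn + and + + sc, are the double crossovers. Comparing them with the parentals, only the cv allele has switched, so cv is the middle locus and the order is sn – cv – sc.
Crossovers in the sn–cv interval produce the single-crossover classes + + + and cv sn sc (57 + 42 = 99) plus the double crossovers (15).
RF(sn–cv) = (99 + 15) / 1566 = 114/1566 = 0.0728 → 7.3 map units.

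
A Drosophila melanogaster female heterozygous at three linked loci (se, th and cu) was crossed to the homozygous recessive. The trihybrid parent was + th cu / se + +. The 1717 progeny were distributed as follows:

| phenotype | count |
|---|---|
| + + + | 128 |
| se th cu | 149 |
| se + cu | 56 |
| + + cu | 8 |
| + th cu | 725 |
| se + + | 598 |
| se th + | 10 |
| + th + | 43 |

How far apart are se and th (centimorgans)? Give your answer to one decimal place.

The two rarest classes, + + cu and se th +, are the double crossovers. Comparing them with the parentals, only the th allele has switched, so th is the middle locus and the order is cu – th – se.
Crossovers in the th–se interval produce the single-crossover classes se th cu and + + + (149 + 128 = 277) plus the double crossovers (18).
RF(th–se) = (277 + 18) / 1717 = 295/1717 = 0.1718 → 17.2 centimorgans.

17.2 centimorgans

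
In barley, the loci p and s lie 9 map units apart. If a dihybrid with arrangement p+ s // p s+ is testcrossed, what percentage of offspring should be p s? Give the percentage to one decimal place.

A map distance of 9 map units corresponds to a recombination frequency of 0.090.
The F1 is p+ s / p s+, so p s is a recombinant gamete class with expected frequency r/2 = 0.090/2 = 0.0450.
That is 0.0450 = 4.5% of the progeny.

4.5%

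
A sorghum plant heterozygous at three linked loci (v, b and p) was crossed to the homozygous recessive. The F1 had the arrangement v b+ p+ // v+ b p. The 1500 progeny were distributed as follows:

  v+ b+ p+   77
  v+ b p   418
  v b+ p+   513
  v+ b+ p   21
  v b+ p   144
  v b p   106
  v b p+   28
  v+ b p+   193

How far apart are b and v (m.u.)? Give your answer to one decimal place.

15.5 m.u.

The two rarest classes, v b p+ and v+ b+ p, are the double crossovers. Comparing them with the parentals, only the b allele has switched, so b is the middle locus and the order is p – b – v.
Crossovers in the b–v interval produce the single-crossover classes v+ b+ p+ and v b p (77 + 106 = 183) plus the double crossovers (49).
RF(b–v) = (183 + 49) / 1500 = 232/1500 = 0.1547 → 15.5 m.u.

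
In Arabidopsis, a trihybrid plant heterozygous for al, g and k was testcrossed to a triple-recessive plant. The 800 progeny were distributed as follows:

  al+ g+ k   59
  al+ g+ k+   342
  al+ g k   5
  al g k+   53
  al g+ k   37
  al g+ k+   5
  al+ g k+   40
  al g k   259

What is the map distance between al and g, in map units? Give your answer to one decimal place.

The two most frequent reciprocal classes, al g k and al+ g+ k+, are the parental types, so the F1 was al g k / al+ g+ k+.
The two rarest classes, al+ g k and al g+ k+, are the double crossovers. Comparing them with the parentals, only the al allele has switched, so al is the middle locus and the order is k – al – g.
Crossovers in the al–g interval produce the single-crossover classes al g+ k and al+ g k+ (37 + 40 = 77) plus the double crossovers (10).
RF(al–g) = (77 + 10) / 800 = 87/800 = 0.1087 → 10.9 map units.

10.9 map units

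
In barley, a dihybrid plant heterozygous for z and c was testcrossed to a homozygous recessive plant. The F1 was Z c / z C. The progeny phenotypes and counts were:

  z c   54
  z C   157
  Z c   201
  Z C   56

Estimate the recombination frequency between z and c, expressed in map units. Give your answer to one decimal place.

23.5 map units

The recombinant classes are Z C and z c: 56 + 54 = 110.
Recombination frequency = 110/468 = 0.2350 ≈ 23.5%, i.e. 23.5 map units.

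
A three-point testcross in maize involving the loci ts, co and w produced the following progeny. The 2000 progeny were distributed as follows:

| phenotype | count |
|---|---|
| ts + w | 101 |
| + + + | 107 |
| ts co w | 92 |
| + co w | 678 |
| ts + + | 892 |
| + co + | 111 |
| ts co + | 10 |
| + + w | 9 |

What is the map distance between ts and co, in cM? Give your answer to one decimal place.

10.9 cM

The two most frequent reciprocal classes, + co w and ts + +, are the parental types, so the F1 was + co w / ts + +.
The two rarest classes, + + w and ts co +, are the double crossovers. Comparing them with the parentals, only the co allele has switched, so co is the middle locus and the order is ts – co – w.
Crossovers in the ts–co interval produce the single-crossover classes ts co w and + + + (92 + 107 = 199) plus the double crossovers (19).
RF(ts–co) = (199 + 19) / 2000 = 218/2000 = 0.1090 → 10.9 cM.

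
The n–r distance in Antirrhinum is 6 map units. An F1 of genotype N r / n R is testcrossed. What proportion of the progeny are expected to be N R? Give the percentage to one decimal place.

A map distance of 6 map units corresponds to a recombination frequency of 0.060.
The F1 is N r / n R, so N R is a recombinant gamete class with expected frequency r/2 = 0.060/2 = 0.0300.
That is 0.0300 = 3.0% of the progeny.

3.0%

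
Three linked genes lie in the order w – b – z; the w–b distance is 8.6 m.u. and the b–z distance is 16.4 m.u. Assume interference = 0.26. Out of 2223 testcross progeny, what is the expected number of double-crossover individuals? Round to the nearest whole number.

Map distances give recombination frequencies of 0.086 and 0.164 for the two intervals.
With interference 0.26 (so coincidence = 0.74), expected double-crossover frequency = 0.086 × 0.164 × 0.74 = 0.01044.
Expected number = 0.01044 × 2223 = 23.20 ≈ 23.

23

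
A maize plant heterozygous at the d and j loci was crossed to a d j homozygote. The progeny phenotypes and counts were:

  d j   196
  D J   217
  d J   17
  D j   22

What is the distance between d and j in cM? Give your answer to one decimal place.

The two most frequent classes, D J (217) and d j (196), are the parental types, so the F1 was D J / d j.
The recombinant classes are D j and d J: 22 + 17 = 39.
Recombination frequency = 39/452 = 0.0863 ≈ 8.6%, i.e. 8.6 cM.

8.6 cM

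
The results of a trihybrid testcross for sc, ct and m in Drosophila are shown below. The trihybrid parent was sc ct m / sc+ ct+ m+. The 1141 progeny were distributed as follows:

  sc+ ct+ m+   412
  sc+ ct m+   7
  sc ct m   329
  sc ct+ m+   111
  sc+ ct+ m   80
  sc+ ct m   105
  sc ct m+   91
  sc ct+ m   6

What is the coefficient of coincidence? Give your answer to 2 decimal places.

The two rarest classes, sc ct+ m and sc+ ct m+, are the double crossovers. Comparing them with the parentals, only the ct allele has switched, so ct is the middle locus and the order is m – ct – sc.
m–ct: (171 + 13)/1141 = 0.1613; ct–sc: (216 + 13)/1141 = 0.2007.
Expected DCO frequency = 0.1613 × 0.2007 ≈ 0.03237; observed = 13/1141 ≈ 0.01139.
Coefficient of coincidence = 0.01139/0.03237 ≈ 0.35.

0.35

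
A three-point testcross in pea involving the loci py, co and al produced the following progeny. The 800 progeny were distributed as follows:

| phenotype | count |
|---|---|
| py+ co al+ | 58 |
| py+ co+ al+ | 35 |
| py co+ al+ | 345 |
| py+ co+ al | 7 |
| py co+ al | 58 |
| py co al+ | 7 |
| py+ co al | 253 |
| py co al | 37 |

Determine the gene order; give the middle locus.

The two most frequent reciprocal classes, py+ co al and py co+ al+, are the parental types, so the F1 was py+ co al / py co+ al+.
The two rarest classes, py+ co+ al and py co al+, are the double crossovers. Comparing them with the parentals, only the co allele has switched, so co is the middle locus and the order is al – co – py.

co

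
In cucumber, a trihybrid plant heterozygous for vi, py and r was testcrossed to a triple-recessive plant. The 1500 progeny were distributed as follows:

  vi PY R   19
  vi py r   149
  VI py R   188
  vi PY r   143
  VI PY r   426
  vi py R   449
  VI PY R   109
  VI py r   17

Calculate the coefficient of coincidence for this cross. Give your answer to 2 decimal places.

The two most frequent reciprocal classes, vi py R and VI PY r, are the parental types, so the F1 was vi py R / VI PY r.
The two rarest classes, vi PY R and VI py r, are the double crossovers. Comparing them with the parentals, only the py allele has switched, so py is the middle locus and the order is vi – py – r.
vi–py: (331 + 36)/1500 = 0.2447; py–r: (258 + 36)/1500 = 0.1960.
Expected DCO frequency = 0.2447 × 0.1960 ≈ 0.04796; observed = 36/1500 ≈ 0.02400.
Coefficient of coincidence = 0.02400/0.04796 ≈ 0.50.

0.50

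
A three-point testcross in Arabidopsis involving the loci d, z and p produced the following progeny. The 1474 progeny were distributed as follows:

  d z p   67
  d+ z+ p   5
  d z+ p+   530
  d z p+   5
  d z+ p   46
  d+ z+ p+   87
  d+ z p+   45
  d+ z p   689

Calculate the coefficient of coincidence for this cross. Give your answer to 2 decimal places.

0.89

The two most frequent reciprocal classes, d z+ p+ and d+ z p, are the parental types, so the F1 was d z+ p+ / d+ z p.
The two rarest classes, d z p+ and d+ z+ p, are the double crossovers. Comparing them with the parentals, only the z allele has switched, so z is the middle locus and the order is p – z – d.
p–z: (91 + 10)/1474 = 0.0685; z–d: (154 + 10)/1474 = 0.1113.
Expected DCO frequency = 0.0685 × 0.1113 ≈ 0.00762; observed = 10/1474 ≈ 0.00678.
Coefficient of coincidence = 0.00678/0.00762 ≈ 0.89.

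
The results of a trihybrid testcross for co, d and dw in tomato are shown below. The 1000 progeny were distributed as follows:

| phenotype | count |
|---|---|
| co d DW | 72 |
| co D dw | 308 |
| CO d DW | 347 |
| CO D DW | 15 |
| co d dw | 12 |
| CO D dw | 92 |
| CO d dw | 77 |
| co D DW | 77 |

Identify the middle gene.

The two most frequent reciprocal classes, co D dw and CO d DW, are the parental types, so the F1 was co D dw / CO d DW.
The two rarest classes, co d dw and CO D DW, are the double crossovers. Comparing them with the parentals, only the d allele has switched, so d is the middle locus and the order is co – d – dw.

d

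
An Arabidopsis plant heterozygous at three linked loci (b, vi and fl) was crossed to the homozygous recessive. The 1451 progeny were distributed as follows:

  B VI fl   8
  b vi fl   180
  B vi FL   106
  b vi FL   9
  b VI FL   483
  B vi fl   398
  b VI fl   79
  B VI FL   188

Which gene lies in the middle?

vi

The two most frequent reciprocal classes, B vi fl and b VI FL, are the parental types, so the F1 was B vi fl / b VI FL.
The two rarest classes, B VI fl and b vi FL, are the double crossovers. Comparing them with the parentals, only the vi allele has switched, so vi is the middle locus and the order is fl – vi – b.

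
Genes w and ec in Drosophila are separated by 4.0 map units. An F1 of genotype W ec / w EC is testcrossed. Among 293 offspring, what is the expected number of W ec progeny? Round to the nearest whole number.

A map distance of 4.0 map units corresponds to a recombination frequency of 0.040.
The F1 is W ec / w EC, so W ec is a parental gamete class with expected frequency (1 − r)/2 = 0.960/2 = 0.4800.
Expected number = 0.4800 × 293 = 140.64 ≈ 141.

141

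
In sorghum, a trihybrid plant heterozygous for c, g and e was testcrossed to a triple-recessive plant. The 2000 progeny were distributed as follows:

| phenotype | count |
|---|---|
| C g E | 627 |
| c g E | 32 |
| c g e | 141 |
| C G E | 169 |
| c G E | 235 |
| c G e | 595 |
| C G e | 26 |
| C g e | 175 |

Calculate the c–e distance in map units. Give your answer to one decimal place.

The two most frequent reciprocal classes, c G e and C g E, are the parental types, so the F1 was c G e / C g E.
The two rarest classes, C G e and c g E, are the double crossovers. Comparing them with the parentals, only the c allele has switched, so c is the middle locus and the order is e – c – g.
Crossovers in the e–c interval produce the single-crossover classes c G E and C g e (235 + 175 = 410) plus the double crossovers (58).
RF(e–c) = (410 + 58) / 2000 = 468/2000 = 0.2340 → 23.4 map units.

23.4 map units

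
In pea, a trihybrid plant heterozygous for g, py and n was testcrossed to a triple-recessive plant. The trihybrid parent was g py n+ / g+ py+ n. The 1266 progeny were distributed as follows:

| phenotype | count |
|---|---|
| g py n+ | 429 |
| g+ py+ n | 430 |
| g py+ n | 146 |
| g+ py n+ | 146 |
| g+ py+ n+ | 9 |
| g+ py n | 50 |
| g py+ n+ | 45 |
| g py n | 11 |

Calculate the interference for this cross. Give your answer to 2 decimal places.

The two rarest classes, g py n and g+ py+ n+, are the double crossovers. Comparing them with the parentals, only the n allele has switched, so n is the middle locus and the order is py – n – g.
py–n: (95 + 20)/1266 = 0.0908; n–g: (292 + 20)/1266 = 0.2464.
Expected DCO frequency = 0.0908 × 0.2464 ≈ 0.02237; observed = 20/1266 ≈ 0.01580.
Coefficient of coincidence = 0.01580/0.02237 ≈ 0.71; interference = 1 − 0.71 = 0.29.

0.29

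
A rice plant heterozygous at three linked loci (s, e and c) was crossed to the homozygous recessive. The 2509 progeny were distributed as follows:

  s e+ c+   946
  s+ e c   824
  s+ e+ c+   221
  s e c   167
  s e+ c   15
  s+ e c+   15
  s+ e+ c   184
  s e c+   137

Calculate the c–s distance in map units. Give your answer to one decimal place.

16.7 map units

The two most frequent reciprocal classes, s+ e c and s e+ c+, are the parental types, so the F1 was s+ e c / s e+ c+.
The two rarest classes, s+ e c+ and s e+ c, are the double crossovers. Comparing them with the parentals, only the c allele has switched, so c is the middle locus and the order is e – c – s.
Crossovers in the c–s interval produce the single-crossover classes s e c and s+ e+ c+ (167 + 221 = 388) plus the double crossovers (30).
RF(c–s) = (388 + 30) / 2509 = 418/2509 = 0.1666 → 16.7 map units.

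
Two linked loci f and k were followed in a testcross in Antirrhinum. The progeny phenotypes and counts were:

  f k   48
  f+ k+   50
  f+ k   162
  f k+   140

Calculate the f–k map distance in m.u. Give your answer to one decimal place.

The two most frequent classes, f+ k (162) and f k+ (140), are the parental types, so the F1 was f+ k / f k+.
The recombinant classes are f+ k+ and f k: 50 + 48 = 98.
Recombination frequency = 98/400 = 0.2450 ≈ 24.5%, i.e. 24.5 m.u.

24.5 m.u.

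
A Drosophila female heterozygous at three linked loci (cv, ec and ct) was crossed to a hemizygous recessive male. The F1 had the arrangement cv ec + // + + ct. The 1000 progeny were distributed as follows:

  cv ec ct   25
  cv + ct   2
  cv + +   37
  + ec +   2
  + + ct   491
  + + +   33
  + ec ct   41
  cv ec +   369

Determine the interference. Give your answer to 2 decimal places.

The two rarest classes, + ec + and cv + ct, are the double crossovers. Comparing them with the parentals, only the cv allele has switched, so cv is the middle locus and the order is ct – cv – ec.
ct–cv: (58 + 4)/1000 = 0.0620; cv–ec: (78 + 4)/1000 = 0.0820.
Expected DCO frequency = 0.0620 × 0.0820 ≈ 0.00508; observed = 4/1000 ≈ 0.00400.
Coefficient of coincidence = 0.00400/0.00508 ≈ 0.79; interference = 1 − 0.79 = 0.21.

0.21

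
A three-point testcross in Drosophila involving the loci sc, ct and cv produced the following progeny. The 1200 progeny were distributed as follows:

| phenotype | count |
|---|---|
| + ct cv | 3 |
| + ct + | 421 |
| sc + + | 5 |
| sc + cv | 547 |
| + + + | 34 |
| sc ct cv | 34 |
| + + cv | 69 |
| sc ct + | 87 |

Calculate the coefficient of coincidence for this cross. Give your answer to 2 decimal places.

0.77

The two most frequent reciprocal classes, sc + cv and + ct +, are the parental types, so the F1 was sc + cv / + ct +.
The two rarest classes, sc + + and + ct cv, are the double crossovers. Comparing them with the parentals, only the cv allele has switched, so cv is the middle locus and the order is ct – cv – sc.
ct–cv: (68 + 8)/1200 = 0.0633; cv–sc: (156 + 8)/1200 = 0.1367.
Expected DCO frequency = 0.0633 × 0.1367 ≈ 0.00865; observed = 8/1200 ≈ 0.00667.
Coefficient of coincidence = 0.00667/0.00865 ≈ 0.77.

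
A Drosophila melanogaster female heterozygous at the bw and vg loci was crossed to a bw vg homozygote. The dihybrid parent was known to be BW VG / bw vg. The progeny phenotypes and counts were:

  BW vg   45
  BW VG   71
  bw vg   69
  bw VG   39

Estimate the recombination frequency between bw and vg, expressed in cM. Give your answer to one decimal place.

The recombinant classes are BW vg and bw VG: 45 + 39 = 84.
Recombination frequency = 84/224 = 0.3750 ≈ 37.5%, i.e. 37.5 cM.

37.5 cM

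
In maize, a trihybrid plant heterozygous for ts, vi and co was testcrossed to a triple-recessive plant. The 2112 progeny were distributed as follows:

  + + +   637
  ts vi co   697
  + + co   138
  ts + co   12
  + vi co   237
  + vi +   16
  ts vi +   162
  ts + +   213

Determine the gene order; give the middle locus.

The two most frequent reciprocal classes, + + + and ts vi co, are the parental types, so the F1 was + + + / ts vi co.
The two rarest classes, + vi + and ts + co, are the double crossovers. Comparing them with the parentals, only the vi allele has switched, so vi is the middle locus and the order is co – vi – ts.

vi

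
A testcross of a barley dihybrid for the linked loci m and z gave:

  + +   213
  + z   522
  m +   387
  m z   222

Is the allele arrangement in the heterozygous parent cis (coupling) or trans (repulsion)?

trans

The two most frequent classes are + z (522) and m + (387); these are the parental (non-recombinant) types.
So the F1 carried + z on one chromosome and m + on the other — the recessive alleles are on opposite chromosomes (trans / repulsion).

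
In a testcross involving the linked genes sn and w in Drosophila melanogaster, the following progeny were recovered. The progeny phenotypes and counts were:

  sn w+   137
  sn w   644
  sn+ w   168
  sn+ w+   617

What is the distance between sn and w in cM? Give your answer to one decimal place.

The two most frequent classes, sn+ w+ (617) and sn w (644), are the parental types, so the F1 was sn+ w+ / sn w.
The recombinant classes are sn+ w and sn w+: 168 + 137 = 305.
Recombination frequency = 305/1566 = 0.1948 ≈ 19.5%, i.e. 19.5 cM.

19.5 cM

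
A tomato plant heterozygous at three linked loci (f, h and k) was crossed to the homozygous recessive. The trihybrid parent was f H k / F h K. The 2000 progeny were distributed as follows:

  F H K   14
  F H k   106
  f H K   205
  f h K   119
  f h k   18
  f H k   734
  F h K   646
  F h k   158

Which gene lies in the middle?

The two rarest classes, f h k and F H K, are the double crossovers. Comparing them with the parentals, only the h allele has switched, so h is the middle locus and the order is f – h – k.

h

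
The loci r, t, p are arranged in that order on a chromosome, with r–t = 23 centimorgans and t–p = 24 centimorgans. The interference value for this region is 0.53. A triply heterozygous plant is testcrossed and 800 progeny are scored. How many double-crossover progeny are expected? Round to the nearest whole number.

21

Map distances give recombination frequencies of 0.230 and 0.240 for the two intervals.
With interference 0.53 (so coincidence = 0.47), expected double-crossover frequency = 0.230 × 0.240 × 0.47 = 0.02594.
Expected number = 0.02594 × 800 = 20.76 ≈ 21.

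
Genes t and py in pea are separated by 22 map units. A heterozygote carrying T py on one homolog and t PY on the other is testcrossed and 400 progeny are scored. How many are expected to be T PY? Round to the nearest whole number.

44

A map distance of 22 map units corresponds to a recombination frequency of 0.220.
The F1 is T py / t PY, so T PY is a recombinant gamete class with expected frequency r/2 = 0.220/2 = 0.1100.
Expected number = 0.1100 × 400 = 44.00 ≈ 44.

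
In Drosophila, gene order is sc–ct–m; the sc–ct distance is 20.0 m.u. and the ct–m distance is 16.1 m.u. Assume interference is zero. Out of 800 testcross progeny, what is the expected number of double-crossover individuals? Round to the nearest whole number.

Map distances give recombination frequencies of 0.200 and 0.161 for the two intervals.
With no interference, expected double-crossover frequency = 0.200 × 0.161 = 0.03220.
Expected number = 0.03220 × 800 = 25.76 ≈ 26.

26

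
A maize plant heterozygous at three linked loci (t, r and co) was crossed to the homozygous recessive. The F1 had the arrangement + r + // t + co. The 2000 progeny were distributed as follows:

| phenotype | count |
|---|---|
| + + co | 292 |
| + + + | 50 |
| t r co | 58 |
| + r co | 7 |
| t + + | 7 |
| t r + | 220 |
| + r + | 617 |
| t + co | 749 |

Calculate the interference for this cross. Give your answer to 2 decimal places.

The two rarest classes, + r co and t + +, are the double crossovers. Comparing them with the parentals, only the co allele has switched, so co is the middle locus and the order is t – co – r.
t–co: (512 + 14)/2000 = 0.2630; co–r: (108 + 14)/2000 = 0.0610.
Expected DCO frequency = 0.2630 × 0.0610 ≈ 0.01604; observed = 14/2000 ≈ 0.00700.
Coefficient of coincidence = 0.00700/0.01604 ≈ 0.44; interference = 1 − 0.44 = 0.56.

0.56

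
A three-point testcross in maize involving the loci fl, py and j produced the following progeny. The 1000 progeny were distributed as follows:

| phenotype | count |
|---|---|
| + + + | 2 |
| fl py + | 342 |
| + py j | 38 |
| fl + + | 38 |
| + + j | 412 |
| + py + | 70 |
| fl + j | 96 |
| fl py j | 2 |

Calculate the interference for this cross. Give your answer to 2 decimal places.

0.71

The two most frequent reciprocal classes, + + j and fl py +, are the parental types, so the F1 was + + j / fl py +.
The two rarest classes, + + + and fl py j, are the double crossovers. Comparing them with the parentals, only the j allele has switched, so j is the middle locus and the order is py – j – fl.
py–j: (76 + 4)/1000 = 0.0800; j–fl: (166 + 4)/1000 = 0.1700.
Expected DCO frequency = 0.0800 × 0.1700 ≈ 0.01360; observed = 4/1000 ≈ 0.00400.
Coefficient of coincidence = 0.00400/0.01360 ≈ 0.29; interference = 1 − 0.29 = 0.71.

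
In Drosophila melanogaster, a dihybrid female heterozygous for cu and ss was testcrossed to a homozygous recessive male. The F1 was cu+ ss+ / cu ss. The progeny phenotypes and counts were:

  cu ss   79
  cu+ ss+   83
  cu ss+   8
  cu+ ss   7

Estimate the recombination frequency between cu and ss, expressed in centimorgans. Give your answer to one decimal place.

8.5 centimorgans

The recombinant classes are cu+ ss and cu ss+: 7 + 8 = 15.
Recombination frequency = 15/177 = 0.0847 ≈ 8.5%, i.e. 8.5 centimorgans.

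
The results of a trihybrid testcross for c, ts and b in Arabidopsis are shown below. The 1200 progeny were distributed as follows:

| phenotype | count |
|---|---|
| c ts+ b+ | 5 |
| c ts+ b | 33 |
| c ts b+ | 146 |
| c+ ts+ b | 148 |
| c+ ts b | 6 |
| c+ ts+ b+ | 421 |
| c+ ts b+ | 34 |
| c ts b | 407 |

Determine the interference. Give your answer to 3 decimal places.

0.445

The two most frequent reciprocal classes, c+ ts+ b+ and c ts b, are the parental types, so the F1 was c+ ts+ b+ / c ts b.
The two rarest classes, c ts+ b+ and c+ ts b, are the double crossovers. Comparing them with the parentals, only the c allele has switched, so c is the middle locus and the order is b – c – ts.
b–c: (294 + 11)/1200 = 0.2542; c–ts: (67 + 11)/1200 = 0.0650.
Expected DCO frequency = 0.2542 × 0.0650 ≈ 0.01652; observed = 11/1200 ≈ 0.00917.
Coefficient of coincidence = 0.00917/0.01652 ≈ 0.555; interference = 1 − 0.555 = 0.445.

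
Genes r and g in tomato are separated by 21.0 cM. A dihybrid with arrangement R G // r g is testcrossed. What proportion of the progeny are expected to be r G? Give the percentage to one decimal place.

A map distance of 21.0 cM corresponds to a recombination frequency of 0.210.
The F1 is R G / r g, so r G is a recombinant gamete class with expected frequency r/2 = 0.210/2 = 0.1050.
That is 0.1050 = 10.5% of the progeny.

10.5%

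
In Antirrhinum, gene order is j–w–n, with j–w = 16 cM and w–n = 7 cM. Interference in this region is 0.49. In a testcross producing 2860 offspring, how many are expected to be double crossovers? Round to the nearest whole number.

16

Map distances give recombination frequencies of 0.160 and 0.070 for the two intervals.
With interference 0.49 (so coincidence = 0.51), expected double-crossover frequency = 0.160 × 0.070 × 0.51 = 0.00571.
Expected number = 0.00571 × 2860 = 16.34 ≈ 16.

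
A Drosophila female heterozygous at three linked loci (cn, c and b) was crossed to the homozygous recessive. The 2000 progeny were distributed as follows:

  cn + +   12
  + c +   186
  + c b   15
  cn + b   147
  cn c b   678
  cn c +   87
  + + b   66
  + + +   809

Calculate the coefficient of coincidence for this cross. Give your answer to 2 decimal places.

0.83

The two most frequent reciprocal classes, cn c b and + + +, are the parental types, so the F1 was cn c b / + + +.
The two rarest classes, + c b and cn + +, are the double crossovers. Comparing them with the parentals, only the cn allele has switched, so cn is the middle locus and the order is b – cn – c.
b–cn: (153 + 27)/2000 = 0.0900; cn–c: (333 + 27)/2000 = 0.1800.
Expected DCO frequency = 0.0900 × 0.1800 ≈ 0.01620; observed = 27/2000 ≈ 0.01350.
Coefficient of coincidence = 0.01350/0.01620 ≈ 0.83.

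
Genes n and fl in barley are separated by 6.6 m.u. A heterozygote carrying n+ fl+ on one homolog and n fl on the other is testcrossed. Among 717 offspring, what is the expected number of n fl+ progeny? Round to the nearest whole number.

A map distance of 6.6 m.u. corresponds to a recombination frequency of 0.066.
The F1 is n+ fl+ / n fl, so n fl+ is a recombinant gamete class with expected frequency r/2 = 0.066/2 = 0.0330.
Expected number = 0.0330 × 717 = 23.66 ≈ 24.

24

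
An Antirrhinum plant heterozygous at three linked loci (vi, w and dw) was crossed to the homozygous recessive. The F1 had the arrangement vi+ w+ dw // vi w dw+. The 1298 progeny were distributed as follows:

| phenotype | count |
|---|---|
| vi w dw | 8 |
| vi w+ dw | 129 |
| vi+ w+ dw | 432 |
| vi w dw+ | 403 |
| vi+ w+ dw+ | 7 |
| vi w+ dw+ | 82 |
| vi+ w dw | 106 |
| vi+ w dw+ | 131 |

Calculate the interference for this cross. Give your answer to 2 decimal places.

The two rarest classes, vi+ w+ dw+ and vi w dw, are the double crossovers. Comparing them with the parentals, only the dw allele has switched, so dw is the middle locus and the order is w – dw – vi.
w–dw: (188 + 15)/1298 = 0.1564; dw–vi: (260 + 15)/1298 = 0.2119.
Expected DCO frequency = 0.1564 × 0.2119 ≈ 0.03314; observed = 15/1298 ≈ 0.01156.
Coefficient of coincidence = 0.01156/0.03314 ≈ 0.35; interference = 1 − 0.35 = 0.65.

0.65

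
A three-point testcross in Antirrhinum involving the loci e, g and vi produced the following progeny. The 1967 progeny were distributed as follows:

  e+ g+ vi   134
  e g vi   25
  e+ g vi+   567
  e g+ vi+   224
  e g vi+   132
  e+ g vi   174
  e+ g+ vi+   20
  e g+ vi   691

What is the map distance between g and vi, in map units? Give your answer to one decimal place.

22.5 map units

The two most frequent reciprocal classes, e+ g vi+ and e g+ vi, are the parental types, so the F1 was e+ g vi+ / e g+ vi.
The two rarest classes, e+ g+ vi+ and e g vi, are the double crossovers. Comparing them with the parentals, only the g allele has switched, so g is the middle locus and the order is vi – g – e.
Crossovers in the vi–g interval produce the single-crossover classes e+ g vi and e g+ vi+ (174 + 224 = 398) plus the double crossovers (45).
RF(vi–g) = (398 + 45) / 1967 = 443/1967 = 0.2252 → 22.5 map units.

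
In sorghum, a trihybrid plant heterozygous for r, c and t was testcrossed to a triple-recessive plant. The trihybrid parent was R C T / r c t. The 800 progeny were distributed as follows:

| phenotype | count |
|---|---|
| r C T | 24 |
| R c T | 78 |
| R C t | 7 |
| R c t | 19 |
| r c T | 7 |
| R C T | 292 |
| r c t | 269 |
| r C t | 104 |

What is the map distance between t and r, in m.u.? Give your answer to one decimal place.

7.1 m.u.

The two rarest classes, R C t and r c T, are the double crossovers. Comparing them with the parentals, only the t allele has switched, so t is the middle locus and the order is c – t – r.
Crossovers in the t–r interval produce the single-crossover classes r C T and R c t (24 + 19 = 43) plus the double crossovers (14).
RF(t–r) = (43 + 14) / 800 = 57/800 = 0.0712 → 7.1 m.u.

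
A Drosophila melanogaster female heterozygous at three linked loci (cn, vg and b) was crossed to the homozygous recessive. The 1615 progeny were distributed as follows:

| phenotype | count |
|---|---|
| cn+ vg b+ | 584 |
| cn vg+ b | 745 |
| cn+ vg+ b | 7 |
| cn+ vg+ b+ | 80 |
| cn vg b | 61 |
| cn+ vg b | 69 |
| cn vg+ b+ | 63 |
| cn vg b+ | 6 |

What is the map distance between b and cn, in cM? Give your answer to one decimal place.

9.0 cM

The two most frequent reciprocal classes, cn vg+ b and cn+ vg b+, are the parental types, so the F1 was cn vg+ b / cn+ vg b+.
The two rarest classes, cn+ vg+ b and cn vg b+, are the double crossovers. Comparing them with the parentals, only the cn allele has switched, so cn is the middle locus and the order is b – cn – vg.
Crossovers in the b–cn interval produce the single-crossover classes cn vg+ b+ and cn+ vg b (63 + 69 = 132) plus the double crossovers (13).
RF(b–cn) = (132 + 13) / 1615 = 145/1615 = 0.0898 → 9.0 cM.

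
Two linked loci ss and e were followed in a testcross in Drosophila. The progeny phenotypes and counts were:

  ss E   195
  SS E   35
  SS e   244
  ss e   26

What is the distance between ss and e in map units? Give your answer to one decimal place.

The two most frequent classes, SS e (244) and ss E (195), are the parental types, so the F1 was SS e / ss E.
The recombinant classes are SS E and ss e: 35 + 26 = 61.
Recombination frequency = 61/500 = 0.1220 ≈ 12.2%, i.e. 12.2 map units.

12.2 map units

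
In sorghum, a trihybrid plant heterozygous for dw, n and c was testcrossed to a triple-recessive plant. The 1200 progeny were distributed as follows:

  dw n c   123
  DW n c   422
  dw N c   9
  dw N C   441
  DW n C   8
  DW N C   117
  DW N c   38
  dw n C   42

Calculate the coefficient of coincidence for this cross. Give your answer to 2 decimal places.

0.82

The two most frequent reciprocal classes, DW n c and dw N C, are the parental types, so the F1 was DW n c / dw N C.
The two rarest classes, DW n C and dw N c, are the double crossovers. Comparing them with the parentals, only the c allele has switched, so c is the middle locus and the order is dw – c – n.
dw–c: (240 + 17)/1200 = 0.2142; c–n: (80 + 17)/1200 = 0.0808.
Expected DCO frequency = 0.2142 × 0.0808 ≈ 0.01731; observed = 17/1200 ≈ 0.01417.
Coefficient of coincidence = 0.01417/0.01731 ≈ 0.82.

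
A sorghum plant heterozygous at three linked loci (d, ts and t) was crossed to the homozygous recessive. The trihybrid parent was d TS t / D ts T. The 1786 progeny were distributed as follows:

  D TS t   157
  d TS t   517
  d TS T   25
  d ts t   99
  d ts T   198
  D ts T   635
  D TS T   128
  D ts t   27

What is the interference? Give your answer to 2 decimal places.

The two rarest classes, d TS T and D ts t, are the double crossovers. Comparing them with the parentals, only the t allele has switched, so t is the middle locus and the order is ts – t – d.
ts–t: (227 + 52)/1786 = 0.1562; t–d: (355 + 52)/1786 = 0.2279.
Expected DCO frequency = 0.1562 × 0.2279 ≈ 0.03560; observed = 52/1786 ≈ 0.02912.
Coefficient of coincidence = 0.02912/0.03560 ≈ 0.82; interference = 1 − 0.82 = 0.18.

0.18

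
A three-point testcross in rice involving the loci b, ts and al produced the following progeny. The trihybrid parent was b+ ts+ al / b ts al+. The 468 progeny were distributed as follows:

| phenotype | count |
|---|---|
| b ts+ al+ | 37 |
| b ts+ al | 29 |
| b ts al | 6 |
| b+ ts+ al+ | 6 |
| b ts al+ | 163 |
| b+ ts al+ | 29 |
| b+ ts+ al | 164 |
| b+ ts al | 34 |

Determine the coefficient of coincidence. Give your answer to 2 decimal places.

0.97

The two rarest classes, b+ ts+ al+ and b ts al, are the double crossovers. Comparing them with the parentals, only the al allele has switched, so al is the middle locus and the order is b – al – ts.
b–al: (58 + 12)/468 = 0.1496; al–ts: (71 + 12)/468 = 0.1774.
Expected DCO frequency = 0.1496 × 0.1774 ≈ 0.02654; observed = 12/468 ≈ 0.02564.
Coefficient of coincidence = 0.02564/0.02654 ≈ 0.97.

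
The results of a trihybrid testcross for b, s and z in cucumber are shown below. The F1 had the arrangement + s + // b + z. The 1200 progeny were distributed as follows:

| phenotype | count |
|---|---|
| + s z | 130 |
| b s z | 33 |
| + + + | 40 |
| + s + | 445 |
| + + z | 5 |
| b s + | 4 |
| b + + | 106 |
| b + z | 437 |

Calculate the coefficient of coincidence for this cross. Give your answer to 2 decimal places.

The two rarest classes, b s + and + + z, are the double crossovers. Comparing them with the parentals, only the b allele has switched, so b is the middle locus and the order is z – b – s.
z–b: (236 + 9)/1200 = 0.2042; b–s: (73 + 9)/1200 = 0.0683.
Expected DCO frequency = 0.2042 × 0.0683 ≈ 0.01395; observed = 9/1200 ≈ 0.00750.
Coefficient of coincidence = 0.00750/0.01395 ≈ 0.54.

0.54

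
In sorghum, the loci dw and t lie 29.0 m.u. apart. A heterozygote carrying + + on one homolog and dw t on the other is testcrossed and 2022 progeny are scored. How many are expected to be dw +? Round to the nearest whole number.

293

A map distance of 29.0 m.u. corresponds to a recombination frequency of 0.290.
The F1 is + + / dw t, so dw + is a recombinant gamete class with expected frequency r/2 = 0.290/2 = 0.1450.
Expected number = 0.1450 × 2022 = 293.19 ≈ 293.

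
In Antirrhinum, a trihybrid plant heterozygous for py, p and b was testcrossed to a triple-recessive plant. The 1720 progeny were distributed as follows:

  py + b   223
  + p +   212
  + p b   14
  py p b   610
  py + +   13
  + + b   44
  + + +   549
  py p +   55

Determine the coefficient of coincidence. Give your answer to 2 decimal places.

0.80

The two most frequent reciprocal classes, + + + and py p b, are the parental types, so the F1 was + + + / py p b.
The two rarest classes, py + + and + p b, are the double crossovers. Comparing them with the parentals, only the py allele has switched, so py is the middle locus and the order is p – py – b.
p–py: (435 + 27)/1720 = 0.2686; py–b: (99 + 27)/1720 = 0.0733.
Expected DCO frequency = 0.2686 × 0.0733 ≈ 0.01969; observed = 27/1720 ≈ 0.01570.
Coefficient of coincidence = 0.01570/0.01969 ≈ 0.80.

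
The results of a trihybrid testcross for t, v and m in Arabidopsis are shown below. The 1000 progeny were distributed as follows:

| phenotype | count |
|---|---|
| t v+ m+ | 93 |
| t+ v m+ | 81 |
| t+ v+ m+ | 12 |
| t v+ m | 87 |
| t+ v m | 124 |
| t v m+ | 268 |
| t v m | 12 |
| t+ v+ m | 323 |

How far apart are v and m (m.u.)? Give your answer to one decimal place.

24.1 m.u.

The two most frequent reciprocal classes, t+ v+ m and t v m+, are the parental types, so the F1 was t+ v+ m / t v m+.
The two rarest classes, t+ v+ m+ and t v m, are the double crossovers. Comparing them with the parentals, only the m allele has switched, so m is the middle locus and the order is t – m – v.
Crossovers in the m–v interval produce the single-crossover classes t+ v m and t v+ m+ (124 + 93 = 217) plus the double crossovers (24).
RF(m–v) = (217 + 24) / 1000 = 241/1000 = 0.2410 → 24.1 m.u.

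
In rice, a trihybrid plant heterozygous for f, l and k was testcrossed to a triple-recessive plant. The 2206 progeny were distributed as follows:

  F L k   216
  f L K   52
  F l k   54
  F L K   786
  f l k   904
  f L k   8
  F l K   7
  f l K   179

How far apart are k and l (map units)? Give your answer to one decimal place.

The two most frequent reciprocal classes, F L K and f l k, are the parental types, so the F1 was F L K / f l k.
The two rarest classes, F l K and f L k, are the double crossovers. Comparing them with the parentals, only the l allele has switched, so l is the middle locus and the order is f – l – k.
Crossovers in the l–k interval produce the single-crossover classes F L k and f l K (216 + 179 = 395) plus the double crossovers (15).
RF(l–k) = (395 + 15) / 2206 = 410/2206 = 0.1859 → 18.6 map units.

18.6 map units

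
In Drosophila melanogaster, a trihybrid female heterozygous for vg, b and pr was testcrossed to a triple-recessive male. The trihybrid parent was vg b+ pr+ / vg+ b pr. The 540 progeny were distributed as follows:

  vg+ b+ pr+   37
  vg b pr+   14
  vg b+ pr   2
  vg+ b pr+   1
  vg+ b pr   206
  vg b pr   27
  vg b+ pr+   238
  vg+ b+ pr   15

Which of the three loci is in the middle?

pr

The two rarest classes, vg b+ pr and vg+ b pr+, are the double crossovers. Comparing them with the parentals, only the pr allele has switched, so pr is the middle locus and the order is b – pr – vg.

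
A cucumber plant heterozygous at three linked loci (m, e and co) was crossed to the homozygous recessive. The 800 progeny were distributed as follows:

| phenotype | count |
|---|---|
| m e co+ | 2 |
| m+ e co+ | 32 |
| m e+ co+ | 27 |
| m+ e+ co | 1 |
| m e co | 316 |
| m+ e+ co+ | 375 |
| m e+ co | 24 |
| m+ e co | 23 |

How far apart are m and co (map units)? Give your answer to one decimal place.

The two most frequent reciprocal classes, m+ e+ co+ and m e co, are the parental types, so the F1 was m+ e+ co+ / m e co.
The two rarest classes, m+ e+ co and m e co+, are the double crossovers. Comparing them with the parentals, only the co allele has switched, so co is the middle locus and the order is e – co – m.
Crossovers in the co–m interval produce the single-crossover classes m e+ co+ and m+ e co (27 + 23 = 50) plus the double crossovers (3).
RF(co–m) = (50 + 3) / 800 = 53/800 = 0.0663 → 6.6 map units.

6.6 map units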